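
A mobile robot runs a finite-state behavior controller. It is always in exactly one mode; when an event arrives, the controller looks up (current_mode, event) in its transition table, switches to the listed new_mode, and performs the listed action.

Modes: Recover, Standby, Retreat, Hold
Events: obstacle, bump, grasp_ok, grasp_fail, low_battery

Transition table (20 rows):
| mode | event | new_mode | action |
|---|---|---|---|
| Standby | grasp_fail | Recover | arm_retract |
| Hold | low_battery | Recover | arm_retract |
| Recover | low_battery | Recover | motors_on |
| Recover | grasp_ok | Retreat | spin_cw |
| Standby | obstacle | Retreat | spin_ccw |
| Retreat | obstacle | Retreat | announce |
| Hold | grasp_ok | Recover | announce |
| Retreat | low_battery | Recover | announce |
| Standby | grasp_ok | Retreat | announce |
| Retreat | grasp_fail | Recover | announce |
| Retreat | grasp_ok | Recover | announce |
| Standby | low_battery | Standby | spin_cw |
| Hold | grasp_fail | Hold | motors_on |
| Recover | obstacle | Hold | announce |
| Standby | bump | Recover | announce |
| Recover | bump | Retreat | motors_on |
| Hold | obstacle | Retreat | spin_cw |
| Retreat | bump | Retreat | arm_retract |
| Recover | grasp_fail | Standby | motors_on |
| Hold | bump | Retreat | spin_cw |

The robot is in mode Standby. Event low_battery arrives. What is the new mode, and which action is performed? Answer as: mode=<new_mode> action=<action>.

current mode = Standby; filter table to that mode:
  (Standby, grasp_fail) → (Recover, arm_retract)
  (Standby, obstacle) → (Retreat, spin_ccw)
  (Standby, grasp_ok) → (Retreat, announce)
  (Standby, low_battery) → (Standby, spin_cw)  ← event matches
  (Standby, bump) → (Recover, announce)
event = low_battery selects (Standby, spin_cw)

mode=Standby action=spin_cw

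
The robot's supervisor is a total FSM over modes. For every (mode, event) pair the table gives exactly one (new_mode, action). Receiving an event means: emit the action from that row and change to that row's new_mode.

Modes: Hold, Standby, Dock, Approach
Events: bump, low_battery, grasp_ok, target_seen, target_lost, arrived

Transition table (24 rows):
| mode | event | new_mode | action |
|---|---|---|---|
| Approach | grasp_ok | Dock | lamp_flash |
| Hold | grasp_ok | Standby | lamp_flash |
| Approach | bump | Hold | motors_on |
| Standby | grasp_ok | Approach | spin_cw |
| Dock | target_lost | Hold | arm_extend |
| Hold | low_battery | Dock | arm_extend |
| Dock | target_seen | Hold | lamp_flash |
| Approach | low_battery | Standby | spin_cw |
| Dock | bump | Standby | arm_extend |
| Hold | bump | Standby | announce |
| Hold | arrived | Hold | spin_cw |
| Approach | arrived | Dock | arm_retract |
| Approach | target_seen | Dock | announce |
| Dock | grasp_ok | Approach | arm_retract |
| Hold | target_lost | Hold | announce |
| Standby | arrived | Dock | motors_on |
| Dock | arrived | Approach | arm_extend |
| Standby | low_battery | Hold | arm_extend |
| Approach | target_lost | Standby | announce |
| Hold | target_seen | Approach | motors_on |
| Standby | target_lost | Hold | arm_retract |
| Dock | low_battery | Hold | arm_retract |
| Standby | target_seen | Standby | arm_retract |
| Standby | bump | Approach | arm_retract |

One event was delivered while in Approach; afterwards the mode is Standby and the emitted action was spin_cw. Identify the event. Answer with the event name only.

try bump: (Approach, bump) → (Hold, motors_on)
try low_battery: (Approach, low_battery) → (Standby, spin_cw)  ← matches
try grasp_ok: (Approach, grasp_ok) → (Dock, lamp_flash)
try target_seen: (Approach, target_seen) → (Dock, announce)
try target_lost: (Approach, target_lost) → (Standby, announce)
try arrived: (Approach, arrived) → (Dock, arm_retract)

low_battery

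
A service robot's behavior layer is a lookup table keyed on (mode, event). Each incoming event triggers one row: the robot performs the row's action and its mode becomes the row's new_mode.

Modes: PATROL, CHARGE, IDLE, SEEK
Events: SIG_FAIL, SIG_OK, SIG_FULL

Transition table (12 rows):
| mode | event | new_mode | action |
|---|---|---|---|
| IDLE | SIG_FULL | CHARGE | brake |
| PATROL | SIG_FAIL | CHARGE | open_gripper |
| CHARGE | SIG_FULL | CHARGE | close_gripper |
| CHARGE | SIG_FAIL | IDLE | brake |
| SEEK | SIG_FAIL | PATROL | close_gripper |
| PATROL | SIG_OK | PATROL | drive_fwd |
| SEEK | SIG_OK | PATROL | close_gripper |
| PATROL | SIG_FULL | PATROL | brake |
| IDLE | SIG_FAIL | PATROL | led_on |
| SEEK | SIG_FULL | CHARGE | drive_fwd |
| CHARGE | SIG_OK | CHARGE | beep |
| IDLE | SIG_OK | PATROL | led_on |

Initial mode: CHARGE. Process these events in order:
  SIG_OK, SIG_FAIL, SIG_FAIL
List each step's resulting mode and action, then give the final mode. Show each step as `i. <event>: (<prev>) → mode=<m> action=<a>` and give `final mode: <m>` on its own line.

final mode: PATROL

1. SIG_OK: (CHARGE) → mode=CHARGE action=beep
2. SIG_FAIL: (CHARGE) → mode=IDLE action=brake
3. SIG_FAIL: (IDLE) → mode=PATROL action=led_on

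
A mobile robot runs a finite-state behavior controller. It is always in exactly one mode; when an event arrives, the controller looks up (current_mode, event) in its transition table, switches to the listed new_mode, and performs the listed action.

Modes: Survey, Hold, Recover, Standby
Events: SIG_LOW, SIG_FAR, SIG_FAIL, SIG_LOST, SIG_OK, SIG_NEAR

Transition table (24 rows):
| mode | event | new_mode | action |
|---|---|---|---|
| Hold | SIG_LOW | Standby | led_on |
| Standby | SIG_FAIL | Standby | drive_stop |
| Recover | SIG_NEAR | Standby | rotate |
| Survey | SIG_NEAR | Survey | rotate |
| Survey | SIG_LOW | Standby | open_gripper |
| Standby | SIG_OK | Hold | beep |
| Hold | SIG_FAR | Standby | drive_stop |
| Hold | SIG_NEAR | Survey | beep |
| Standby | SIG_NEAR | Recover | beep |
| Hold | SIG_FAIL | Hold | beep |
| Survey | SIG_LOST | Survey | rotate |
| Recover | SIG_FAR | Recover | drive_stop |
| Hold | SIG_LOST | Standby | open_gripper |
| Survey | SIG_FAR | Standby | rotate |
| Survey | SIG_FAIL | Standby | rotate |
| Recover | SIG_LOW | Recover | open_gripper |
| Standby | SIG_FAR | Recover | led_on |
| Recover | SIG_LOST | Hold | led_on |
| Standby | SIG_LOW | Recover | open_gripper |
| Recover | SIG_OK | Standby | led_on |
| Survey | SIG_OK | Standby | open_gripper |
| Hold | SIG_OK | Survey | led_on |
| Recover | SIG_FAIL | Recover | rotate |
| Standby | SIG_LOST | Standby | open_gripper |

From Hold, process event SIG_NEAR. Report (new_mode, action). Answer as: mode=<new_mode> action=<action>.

current mode = Hold; filter table to that mode:
  (Hold, SIG_LOW) → (Standby, led_on)
  (Hold, SIG_FAR) → (Standby, drive_stop)
  (Hold, SIG_NEAR) → (Survey, beep)  ← event matches
  (Hold, SIG_FAIL) → (Hold, beep)
  (Hold, SIG_LOST) → (Standby, open_gripper)
  (Hold, SIG_OK) → (Survey, led_on)
event = SIG_NEAR selects (Survey, beep)

mode=Survey action=beep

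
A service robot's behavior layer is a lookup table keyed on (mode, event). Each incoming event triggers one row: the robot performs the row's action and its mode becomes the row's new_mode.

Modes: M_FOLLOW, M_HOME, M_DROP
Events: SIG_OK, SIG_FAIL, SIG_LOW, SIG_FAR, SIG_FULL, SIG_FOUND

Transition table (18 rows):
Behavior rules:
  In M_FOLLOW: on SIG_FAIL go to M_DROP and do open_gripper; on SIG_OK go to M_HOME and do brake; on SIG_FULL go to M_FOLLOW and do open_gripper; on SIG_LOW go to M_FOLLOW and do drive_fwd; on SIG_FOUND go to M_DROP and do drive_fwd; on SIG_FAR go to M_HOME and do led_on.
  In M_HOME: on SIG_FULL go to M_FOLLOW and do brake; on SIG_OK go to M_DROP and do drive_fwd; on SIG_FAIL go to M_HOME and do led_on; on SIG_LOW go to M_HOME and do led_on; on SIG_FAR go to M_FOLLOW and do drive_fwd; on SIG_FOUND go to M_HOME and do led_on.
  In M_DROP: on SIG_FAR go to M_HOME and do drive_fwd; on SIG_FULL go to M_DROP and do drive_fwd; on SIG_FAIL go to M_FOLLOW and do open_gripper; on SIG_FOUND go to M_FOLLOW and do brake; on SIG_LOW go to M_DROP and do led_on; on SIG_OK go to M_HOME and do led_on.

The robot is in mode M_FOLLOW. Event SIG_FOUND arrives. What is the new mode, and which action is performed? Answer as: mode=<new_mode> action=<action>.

mode=M_DROP action=drive_fwd

current mode = M_FOLLOW; filter table to that mode:
  (M_FOLLOW, SIG_FAIL) → (M_DROP, open_gripper)
  (M_FOLLOW, SIG_OK) → (M_HOME, brake)
  (M_FOLLOW, SIG_FULL) → (M_FOLLOW, open_gripper)
  (M_FOLLOW, SIG_LOW) → (M_FOLLOW, drive_fwd)
  (M_FOLLOW, SIG_FOUND) → (M_DROP, drive_fwd)  ← event matches
  (M_FOLLOW, SIG_FAR) → (M_HOME, led_on)
event = SIG_FOUND selects (M_DROP, drive_fwd)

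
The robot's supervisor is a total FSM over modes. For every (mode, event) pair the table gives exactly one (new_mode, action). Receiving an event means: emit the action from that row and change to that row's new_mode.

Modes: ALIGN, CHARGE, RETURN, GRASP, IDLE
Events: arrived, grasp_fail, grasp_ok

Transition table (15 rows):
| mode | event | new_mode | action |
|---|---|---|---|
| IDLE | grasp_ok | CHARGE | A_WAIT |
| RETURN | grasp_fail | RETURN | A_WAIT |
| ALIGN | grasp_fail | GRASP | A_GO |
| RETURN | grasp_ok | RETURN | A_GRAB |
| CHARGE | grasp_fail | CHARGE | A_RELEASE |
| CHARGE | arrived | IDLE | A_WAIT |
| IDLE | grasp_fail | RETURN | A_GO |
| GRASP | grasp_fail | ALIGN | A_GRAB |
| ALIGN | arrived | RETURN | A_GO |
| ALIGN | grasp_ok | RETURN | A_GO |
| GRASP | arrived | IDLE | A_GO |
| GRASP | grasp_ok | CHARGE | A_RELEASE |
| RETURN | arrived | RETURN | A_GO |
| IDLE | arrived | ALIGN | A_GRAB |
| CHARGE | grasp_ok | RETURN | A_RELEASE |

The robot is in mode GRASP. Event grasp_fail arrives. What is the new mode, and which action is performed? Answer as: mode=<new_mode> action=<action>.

mode=ALIGN action=A_GRAB

current mode = GRASP; filter table to that mode:
  (GRASP, grasp_fail) → (ALIGN, A_GRAB)  ← event matches
  (GRASP, arrived) → (IDLE, A_GO)
  (GRASP, grasp_ok) → (CHARGE, A_RELEASE)
event = grasp_fail selects (ALIGN, A_GRAB)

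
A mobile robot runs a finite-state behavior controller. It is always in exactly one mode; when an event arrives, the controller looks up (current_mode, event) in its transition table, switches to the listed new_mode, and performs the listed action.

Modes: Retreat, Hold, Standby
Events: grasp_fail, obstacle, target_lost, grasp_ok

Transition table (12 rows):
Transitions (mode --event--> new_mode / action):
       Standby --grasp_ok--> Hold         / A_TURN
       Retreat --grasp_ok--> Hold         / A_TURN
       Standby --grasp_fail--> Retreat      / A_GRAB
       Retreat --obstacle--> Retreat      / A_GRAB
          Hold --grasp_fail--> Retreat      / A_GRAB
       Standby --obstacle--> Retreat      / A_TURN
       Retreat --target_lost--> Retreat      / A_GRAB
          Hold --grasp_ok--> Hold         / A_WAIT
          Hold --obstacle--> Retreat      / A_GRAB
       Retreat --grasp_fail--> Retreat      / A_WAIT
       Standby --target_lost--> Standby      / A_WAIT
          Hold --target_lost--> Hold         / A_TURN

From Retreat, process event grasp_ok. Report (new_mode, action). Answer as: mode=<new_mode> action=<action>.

current mode = Retreat; filter table to that mode:
  (Retreat, grasp_ok) → (Hold, A_TURN)  ← event matches
  (Retreat, obstacle) → (Retreat, A_GRAB)
  (Retreat, target_lost) → (Retreat, A_GRAB)
  (Retreat, grasp_fail) → (Retreat, A_WAIT)
event = grasp_ok selects (Hold, A_TURN)

mode=Hold action=A_TURN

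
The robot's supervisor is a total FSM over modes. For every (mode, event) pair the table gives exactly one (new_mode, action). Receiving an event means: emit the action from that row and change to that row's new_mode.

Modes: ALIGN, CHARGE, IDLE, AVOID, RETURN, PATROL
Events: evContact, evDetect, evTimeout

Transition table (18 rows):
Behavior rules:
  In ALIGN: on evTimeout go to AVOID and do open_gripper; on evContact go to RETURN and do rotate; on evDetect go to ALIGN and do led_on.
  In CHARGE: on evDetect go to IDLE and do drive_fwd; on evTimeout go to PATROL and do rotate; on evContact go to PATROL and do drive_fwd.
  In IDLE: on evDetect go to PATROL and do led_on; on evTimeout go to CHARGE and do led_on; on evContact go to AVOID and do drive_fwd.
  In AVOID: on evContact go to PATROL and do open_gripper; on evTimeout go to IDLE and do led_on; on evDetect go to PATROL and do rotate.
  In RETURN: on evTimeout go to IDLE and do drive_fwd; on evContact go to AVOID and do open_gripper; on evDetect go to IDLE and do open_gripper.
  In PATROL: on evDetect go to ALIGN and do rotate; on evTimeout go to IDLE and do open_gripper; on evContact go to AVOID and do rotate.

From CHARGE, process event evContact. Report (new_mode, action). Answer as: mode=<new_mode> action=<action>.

current mode = CHARGE; filter table to that mode:
  (CHARGE, evDetect) → (IDLE, drive_fwd)
  (CHARGE, evTimeout) → (PATROL, rotate)
  (CHARGE, evContact) → (PATROL, drive_fwd)  ← event matches
event = evContact selects (PATROL, drive_fwd)

mode=PATROL action=drive_fwd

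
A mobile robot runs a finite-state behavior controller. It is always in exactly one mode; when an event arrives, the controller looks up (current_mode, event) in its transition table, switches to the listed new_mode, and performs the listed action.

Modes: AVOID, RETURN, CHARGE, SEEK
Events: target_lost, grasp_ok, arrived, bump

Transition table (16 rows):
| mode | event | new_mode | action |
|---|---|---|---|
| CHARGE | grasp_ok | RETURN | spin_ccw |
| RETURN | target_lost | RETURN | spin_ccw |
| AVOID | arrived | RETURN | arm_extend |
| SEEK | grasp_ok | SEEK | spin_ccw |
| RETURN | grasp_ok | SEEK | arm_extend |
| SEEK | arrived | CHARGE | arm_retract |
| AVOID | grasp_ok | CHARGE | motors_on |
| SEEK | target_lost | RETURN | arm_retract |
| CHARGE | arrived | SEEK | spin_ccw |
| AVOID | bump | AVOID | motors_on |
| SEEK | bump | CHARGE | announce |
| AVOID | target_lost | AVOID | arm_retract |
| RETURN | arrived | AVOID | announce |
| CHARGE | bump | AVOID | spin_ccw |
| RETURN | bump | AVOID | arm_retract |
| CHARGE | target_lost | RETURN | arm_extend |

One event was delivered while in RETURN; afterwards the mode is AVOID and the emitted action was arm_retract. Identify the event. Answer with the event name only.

bump

try target_lost: (RETURN, target_lost) → (RETURN, spin_ccw)
try grasp_ok: (RETURN, grasp_ok) → (SEEK, arm_extend)
try arrived: (RETURN, arrived) → (AVOID, announce)
try bump: (RETURN, bump) → (AVOID, arm_retract)  ← matches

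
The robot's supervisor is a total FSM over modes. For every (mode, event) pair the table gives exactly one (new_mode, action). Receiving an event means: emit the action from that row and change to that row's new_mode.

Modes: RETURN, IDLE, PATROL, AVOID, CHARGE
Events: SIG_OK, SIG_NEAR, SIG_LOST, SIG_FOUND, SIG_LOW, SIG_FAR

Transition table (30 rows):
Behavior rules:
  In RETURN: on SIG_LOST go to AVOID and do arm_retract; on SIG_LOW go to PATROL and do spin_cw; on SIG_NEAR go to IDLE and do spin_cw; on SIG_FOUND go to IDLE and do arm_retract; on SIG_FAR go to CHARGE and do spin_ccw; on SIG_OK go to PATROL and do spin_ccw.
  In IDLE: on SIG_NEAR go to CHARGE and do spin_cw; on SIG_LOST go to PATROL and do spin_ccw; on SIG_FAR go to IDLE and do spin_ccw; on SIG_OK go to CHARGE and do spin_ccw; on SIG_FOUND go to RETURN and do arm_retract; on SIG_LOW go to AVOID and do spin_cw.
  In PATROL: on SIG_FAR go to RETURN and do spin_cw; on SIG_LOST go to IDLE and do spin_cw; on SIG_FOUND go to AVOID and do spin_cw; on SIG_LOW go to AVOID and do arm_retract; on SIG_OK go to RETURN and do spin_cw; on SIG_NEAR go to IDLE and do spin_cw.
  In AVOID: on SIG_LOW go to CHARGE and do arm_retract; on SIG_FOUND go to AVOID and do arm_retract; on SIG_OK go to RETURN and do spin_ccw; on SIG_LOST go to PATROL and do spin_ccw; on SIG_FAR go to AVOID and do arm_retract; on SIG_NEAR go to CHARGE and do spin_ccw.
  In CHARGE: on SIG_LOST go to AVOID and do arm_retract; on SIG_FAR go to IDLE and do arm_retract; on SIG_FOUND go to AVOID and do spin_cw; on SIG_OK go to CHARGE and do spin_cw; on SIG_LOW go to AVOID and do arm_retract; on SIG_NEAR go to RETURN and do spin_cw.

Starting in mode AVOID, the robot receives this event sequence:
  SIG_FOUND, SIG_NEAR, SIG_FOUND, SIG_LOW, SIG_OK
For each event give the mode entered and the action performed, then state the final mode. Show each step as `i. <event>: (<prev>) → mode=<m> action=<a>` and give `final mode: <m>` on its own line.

1. SIG_FOUND: (AVOID) → mode=AVOID action=arm_retract
2. SIG_NEAR: (AVOID) → mode=CHARGE action=spin_ccw
3. SIG_FOUND: (CHARGE) → mode=AVOID action=spin_cw
4. SIG_LOW: (AVOID) → mode=CHARGE action=arm_retract
5. SIG_OK: (CHARGE) → mode=CHARGE action=spin_cw

final mode: CHARGE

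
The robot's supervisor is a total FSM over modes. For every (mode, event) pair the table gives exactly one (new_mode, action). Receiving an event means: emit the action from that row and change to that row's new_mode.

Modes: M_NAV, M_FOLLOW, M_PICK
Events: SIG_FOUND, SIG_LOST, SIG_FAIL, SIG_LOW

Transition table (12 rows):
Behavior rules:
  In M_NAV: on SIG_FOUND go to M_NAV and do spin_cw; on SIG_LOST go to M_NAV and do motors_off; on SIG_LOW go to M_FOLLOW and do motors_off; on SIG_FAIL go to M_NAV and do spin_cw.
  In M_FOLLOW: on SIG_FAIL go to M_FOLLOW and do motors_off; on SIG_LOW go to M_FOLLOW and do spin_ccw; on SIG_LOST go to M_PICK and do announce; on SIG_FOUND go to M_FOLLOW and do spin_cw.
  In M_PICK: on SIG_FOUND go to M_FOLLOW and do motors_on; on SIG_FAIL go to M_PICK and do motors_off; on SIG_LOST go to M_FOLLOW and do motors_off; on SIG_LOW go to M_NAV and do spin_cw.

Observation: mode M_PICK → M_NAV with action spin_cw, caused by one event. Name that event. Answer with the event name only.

try SIG_FOUND: (M_PICK, SIG_FOUND) → (M_FOLLOW, motors_on)
try SIG_LOST: (M_PICK, SIG_LOST) → (M_FOLLOW, motors_off)
try SIG_FAIL: (M_PICK, SIG_FAIL) → (M_PICK, motors_off)
try SIG_LOW: (M_PICK, SIG_LOW) → (M_NAV, spin_cw)  ← matches

SIG_LOW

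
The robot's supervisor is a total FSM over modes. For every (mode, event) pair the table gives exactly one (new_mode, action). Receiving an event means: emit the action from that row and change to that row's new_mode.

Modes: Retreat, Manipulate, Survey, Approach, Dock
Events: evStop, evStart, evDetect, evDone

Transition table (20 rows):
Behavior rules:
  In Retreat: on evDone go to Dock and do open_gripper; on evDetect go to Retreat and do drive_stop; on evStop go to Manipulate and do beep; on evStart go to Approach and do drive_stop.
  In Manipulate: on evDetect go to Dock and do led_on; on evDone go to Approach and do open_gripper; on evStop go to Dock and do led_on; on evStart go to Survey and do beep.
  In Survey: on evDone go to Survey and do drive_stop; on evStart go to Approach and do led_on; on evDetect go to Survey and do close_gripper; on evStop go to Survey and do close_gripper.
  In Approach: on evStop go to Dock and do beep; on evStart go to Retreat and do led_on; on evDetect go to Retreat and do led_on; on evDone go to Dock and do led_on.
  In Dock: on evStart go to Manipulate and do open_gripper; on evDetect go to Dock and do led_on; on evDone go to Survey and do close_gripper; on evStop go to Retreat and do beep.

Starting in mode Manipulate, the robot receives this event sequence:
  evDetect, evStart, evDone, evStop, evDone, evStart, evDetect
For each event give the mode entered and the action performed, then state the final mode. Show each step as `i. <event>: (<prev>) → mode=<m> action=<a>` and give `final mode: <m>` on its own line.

final mode: Retreat

1. evDetect: (Manipulate) → mode=Dock action=led_on
2. evStart: (Dock) → mode=Manipulate action=open_gripper
3. evDone: (Manipulate) → mode=Approach action=open_gripper
4. evStop: (Approach) → mode=Dock action=beep
5. evDone: (Dock) → mode=Survey action=close_gripper
6. evStart: (Survey) → mode=Approach action=led_on
7. evDetect: (Approach) → mode=Retreat action=led_on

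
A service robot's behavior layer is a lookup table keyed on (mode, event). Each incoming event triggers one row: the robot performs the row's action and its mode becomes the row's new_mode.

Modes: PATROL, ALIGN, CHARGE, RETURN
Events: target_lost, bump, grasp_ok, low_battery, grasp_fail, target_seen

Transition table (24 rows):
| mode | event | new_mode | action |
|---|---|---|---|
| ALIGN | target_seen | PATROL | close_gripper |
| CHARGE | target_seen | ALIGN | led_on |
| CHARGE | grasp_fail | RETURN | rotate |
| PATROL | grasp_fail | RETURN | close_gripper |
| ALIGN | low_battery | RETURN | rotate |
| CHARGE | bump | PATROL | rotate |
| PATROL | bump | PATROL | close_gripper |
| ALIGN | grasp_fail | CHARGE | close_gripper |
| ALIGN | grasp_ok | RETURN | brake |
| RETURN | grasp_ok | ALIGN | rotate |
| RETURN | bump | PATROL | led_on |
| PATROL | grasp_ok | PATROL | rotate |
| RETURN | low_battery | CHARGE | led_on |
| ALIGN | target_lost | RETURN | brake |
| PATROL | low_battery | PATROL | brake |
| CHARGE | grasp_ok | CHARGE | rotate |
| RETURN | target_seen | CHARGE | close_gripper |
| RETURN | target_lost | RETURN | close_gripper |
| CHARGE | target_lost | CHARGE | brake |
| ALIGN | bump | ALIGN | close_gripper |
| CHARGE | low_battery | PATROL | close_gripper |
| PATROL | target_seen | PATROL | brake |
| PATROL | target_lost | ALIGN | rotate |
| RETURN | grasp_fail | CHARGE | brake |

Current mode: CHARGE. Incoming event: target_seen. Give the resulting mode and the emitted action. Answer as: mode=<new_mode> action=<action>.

mode=ALIGN action=led_on

current mode = CHARGE; filter table to that mode:
  (CHARGE, target_seen) → (ALIGN, led_on)  ← event matches
  (CHARGE, grasp_fail) → (RETURN, rotate)
  (CHARGE, bump) → (PATROL, rotate)
  (CHARGE, grasp_ok) → (CHARGE, rotate)
  (CHARGE, target_lost) → (CHARGE, brake)
  (CHARGE, low_battery) → (PATROL, close_gripper)
event = target_seen selects (ALIGN, led_on)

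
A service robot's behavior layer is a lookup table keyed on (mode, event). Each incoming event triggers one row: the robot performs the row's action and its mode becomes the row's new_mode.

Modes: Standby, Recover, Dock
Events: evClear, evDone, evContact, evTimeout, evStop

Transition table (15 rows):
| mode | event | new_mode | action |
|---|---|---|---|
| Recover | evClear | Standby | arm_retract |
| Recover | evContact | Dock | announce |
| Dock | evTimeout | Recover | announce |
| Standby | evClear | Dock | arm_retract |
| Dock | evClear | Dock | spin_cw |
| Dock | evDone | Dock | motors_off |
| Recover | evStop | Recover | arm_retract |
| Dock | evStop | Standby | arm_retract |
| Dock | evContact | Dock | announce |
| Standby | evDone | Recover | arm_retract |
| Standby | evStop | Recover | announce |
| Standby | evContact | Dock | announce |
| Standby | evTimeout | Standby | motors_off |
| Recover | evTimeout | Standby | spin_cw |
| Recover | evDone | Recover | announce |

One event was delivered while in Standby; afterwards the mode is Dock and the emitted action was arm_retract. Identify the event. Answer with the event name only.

evClear

try evClear: (Standby, evClear) → (Dock, arm_retract)  ← matches
try evDone: (Standby, evDone) → (Recover, arm_retract)
try evContact: (Standby, evContact) → (Dock, announce)
try evTimeout: (Standby, evTimeout) → (Standby, motors_off)
try evStop: (Standby, evStop) → (Recover, announce)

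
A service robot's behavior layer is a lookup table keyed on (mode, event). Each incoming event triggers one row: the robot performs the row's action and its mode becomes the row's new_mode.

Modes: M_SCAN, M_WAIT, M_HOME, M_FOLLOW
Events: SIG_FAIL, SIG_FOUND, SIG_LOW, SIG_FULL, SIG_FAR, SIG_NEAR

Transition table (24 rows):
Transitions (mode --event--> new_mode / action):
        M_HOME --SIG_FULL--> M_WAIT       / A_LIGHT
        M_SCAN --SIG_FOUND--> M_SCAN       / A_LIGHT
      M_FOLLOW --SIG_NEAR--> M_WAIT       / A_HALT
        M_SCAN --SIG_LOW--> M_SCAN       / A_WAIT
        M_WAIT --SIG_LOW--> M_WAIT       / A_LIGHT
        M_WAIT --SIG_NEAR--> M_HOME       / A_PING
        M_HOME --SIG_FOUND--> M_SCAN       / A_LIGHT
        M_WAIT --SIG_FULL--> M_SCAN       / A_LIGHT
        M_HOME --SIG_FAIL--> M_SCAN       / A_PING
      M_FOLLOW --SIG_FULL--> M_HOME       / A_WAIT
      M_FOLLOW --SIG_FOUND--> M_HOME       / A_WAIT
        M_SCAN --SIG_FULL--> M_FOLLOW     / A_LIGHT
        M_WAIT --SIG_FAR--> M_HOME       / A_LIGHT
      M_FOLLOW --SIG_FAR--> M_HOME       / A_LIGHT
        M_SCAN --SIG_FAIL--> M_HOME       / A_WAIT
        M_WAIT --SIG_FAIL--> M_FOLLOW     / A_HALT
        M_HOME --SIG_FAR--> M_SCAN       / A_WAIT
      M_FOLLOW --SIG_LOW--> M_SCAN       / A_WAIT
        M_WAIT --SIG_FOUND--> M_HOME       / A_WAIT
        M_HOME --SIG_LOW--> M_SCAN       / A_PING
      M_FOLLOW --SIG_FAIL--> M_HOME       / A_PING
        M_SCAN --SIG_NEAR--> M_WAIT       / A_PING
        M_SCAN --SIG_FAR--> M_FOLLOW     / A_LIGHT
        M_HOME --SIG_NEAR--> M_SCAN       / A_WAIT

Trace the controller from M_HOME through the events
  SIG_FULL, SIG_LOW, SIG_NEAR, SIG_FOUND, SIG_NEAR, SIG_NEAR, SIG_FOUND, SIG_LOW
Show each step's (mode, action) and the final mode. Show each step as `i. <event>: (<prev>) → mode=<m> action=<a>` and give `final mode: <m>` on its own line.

final mode: M_SCAN

1. SIG_FULL: (M_HOME) → mode=M_WAIT action=A_LIGHT
2. SIG_LOW: (M_WAIT) → mode=M_WAIT action=A_LIGHT
3. SIG_NEAR: (M_WAIT) → mode=M_HOME action=A_PING
4. SIG_FOUND: (M_HOME) → mode=M_SCAN action=A_LIGHT
5. SIG_NEAR: (M_SCAN) → mode=M_WAIT action=A_PING
6. SIG_NEAR: (M_WAIT) → mode=M_HOME action=A_PING
7. SIG_FOUND: (M_HOME) → mode=M_SCAN action=A_LIGHT
8. SIG_LOW: (M_SCAN) → mode=M_SCAN action=A_WAIT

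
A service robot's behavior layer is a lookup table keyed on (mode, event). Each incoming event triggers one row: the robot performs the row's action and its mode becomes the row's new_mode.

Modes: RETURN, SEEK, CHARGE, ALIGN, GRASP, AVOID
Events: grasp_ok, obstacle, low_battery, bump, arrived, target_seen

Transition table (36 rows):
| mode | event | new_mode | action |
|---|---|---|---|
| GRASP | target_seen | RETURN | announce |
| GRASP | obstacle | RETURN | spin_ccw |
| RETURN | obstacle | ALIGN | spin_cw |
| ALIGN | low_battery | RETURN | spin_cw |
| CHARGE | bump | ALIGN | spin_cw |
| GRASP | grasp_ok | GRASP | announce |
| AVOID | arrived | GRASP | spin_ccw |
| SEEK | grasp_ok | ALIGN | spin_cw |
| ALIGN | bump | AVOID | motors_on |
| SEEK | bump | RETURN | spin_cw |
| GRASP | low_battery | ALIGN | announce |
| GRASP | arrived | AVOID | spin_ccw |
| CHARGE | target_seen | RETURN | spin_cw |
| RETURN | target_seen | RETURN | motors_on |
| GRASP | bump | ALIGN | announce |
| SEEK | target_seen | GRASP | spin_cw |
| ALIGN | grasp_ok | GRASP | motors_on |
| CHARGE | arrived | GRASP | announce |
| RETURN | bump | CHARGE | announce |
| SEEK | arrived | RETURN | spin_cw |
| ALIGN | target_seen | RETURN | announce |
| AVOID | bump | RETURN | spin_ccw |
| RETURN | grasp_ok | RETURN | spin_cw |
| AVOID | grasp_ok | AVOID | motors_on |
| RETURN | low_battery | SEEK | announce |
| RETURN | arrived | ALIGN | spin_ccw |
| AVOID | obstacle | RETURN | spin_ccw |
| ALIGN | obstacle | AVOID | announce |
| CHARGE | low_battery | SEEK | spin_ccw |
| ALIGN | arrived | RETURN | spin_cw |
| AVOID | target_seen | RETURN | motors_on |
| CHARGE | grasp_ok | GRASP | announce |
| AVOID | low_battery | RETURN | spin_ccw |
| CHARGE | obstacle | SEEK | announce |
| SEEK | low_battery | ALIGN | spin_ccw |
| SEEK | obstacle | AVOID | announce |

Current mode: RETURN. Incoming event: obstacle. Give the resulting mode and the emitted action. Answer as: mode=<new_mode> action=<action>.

current mode = RETURN; filter table to that mode:
  (RETURN, obstacle) → (ALIGN, spin_cw)  ← event matches
  (RETURN, target_seen) → (RETURN, motors_on)
  (RETURN, bump) → (CHARGE, announce)
  (RETURN, grasp_ok) → (RETURN, spin_cw)
  (RETURN, low_battery) → (SEEK, announce)
  (RETURN, arrived) → (ALIGN, spin_ccw)
event = obstacle selects (ALIGN, spin_cw)

mode=ALIGN action=spin_cw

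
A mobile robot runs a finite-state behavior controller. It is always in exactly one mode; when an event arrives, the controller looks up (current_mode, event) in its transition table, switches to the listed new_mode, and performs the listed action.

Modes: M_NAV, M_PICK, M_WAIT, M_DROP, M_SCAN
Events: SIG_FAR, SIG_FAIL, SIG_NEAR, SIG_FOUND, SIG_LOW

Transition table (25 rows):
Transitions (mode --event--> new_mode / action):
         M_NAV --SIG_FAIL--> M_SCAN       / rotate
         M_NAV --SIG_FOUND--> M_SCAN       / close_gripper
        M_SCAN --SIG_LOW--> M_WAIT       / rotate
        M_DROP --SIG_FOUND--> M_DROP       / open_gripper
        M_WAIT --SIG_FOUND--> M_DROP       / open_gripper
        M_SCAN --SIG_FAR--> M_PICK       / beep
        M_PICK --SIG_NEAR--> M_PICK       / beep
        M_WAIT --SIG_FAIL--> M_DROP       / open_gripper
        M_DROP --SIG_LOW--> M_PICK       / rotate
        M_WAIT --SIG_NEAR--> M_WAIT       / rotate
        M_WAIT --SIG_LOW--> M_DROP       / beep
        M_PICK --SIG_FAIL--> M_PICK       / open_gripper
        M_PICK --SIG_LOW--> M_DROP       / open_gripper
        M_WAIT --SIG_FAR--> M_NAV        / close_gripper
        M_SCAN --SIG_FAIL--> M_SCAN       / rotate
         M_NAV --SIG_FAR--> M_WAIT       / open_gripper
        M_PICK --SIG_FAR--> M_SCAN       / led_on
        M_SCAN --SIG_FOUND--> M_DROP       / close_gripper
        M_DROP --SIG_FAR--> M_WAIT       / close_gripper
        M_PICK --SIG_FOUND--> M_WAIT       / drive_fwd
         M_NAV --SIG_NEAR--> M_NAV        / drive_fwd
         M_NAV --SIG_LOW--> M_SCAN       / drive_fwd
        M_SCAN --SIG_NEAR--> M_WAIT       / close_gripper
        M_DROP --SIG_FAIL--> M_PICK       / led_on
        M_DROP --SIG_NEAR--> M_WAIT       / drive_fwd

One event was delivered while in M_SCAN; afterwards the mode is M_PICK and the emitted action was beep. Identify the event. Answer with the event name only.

try SIG_FAR: (M_SCAN, SIG_FAR) → (M_PICK, beep)  ← matches
try SIG_FAIL: (M_SCAN, SIG_FAIL) → (M_SCAN, rotate)
try SIG_NEAR: (M_SCAN, SIG_NEAR) → (M_WAIT, close_gripper)
try SIG_FOUND: (M_SCAN, SIG_FOUND) → (M_DROP, close_gripper)
try SIG_LOW: (M_SCAN, SIG_LOW) → (M_WAIT, rotate)

SIG_FAR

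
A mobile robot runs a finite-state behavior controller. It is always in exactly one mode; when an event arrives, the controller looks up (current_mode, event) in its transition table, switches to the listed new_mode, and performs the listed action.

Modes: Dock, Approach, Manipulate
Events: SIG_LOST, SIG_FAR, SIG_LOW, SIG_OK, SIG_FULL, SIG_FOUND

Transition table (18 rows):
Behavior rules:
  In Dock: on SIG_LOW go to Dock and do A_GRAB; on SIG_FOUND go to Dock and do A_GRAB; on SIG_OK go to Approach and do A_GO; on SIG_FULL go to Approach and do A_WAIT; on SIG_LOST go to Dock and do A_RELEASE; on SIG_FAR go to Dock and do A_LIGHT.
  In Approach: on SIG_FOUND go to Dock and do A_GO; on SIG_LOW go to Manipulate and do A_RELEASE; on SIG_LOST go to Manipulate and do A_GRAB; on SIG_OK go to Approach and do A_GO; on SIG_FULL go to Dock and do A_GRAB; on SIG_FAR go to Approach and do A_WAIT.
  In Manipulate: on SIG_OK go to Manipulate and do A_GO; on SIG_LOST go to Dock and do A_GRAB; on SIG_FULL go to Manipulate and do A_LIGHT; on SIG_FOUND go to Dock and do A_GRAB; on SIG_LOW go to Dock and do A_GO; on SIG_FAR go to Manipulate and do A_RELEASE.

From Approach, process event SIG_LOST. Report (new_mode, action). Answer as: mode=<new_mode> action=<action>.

mode=Manipulate action=A_GRAB

current mode = Approach; filter table to that mode:
  (Approach, SIG_FOUND) → (Dock, A_GO)
  (Approach, SIG_LOW) → (Manipulate, A_RELEASE)
  (Approach, SIG_LOST) → (Manipulate, A_GRAB)  ← event matches
  (Approach, SIG_OK) → (Approach, A_GO)
  (Approach, SIG_FULL) → (Dock, A_GRAB)
  (Approach, SIG_FAR) → (Approach, A_WAIT)
event = SIG_LOST selects (Manipulate, A_GRAB)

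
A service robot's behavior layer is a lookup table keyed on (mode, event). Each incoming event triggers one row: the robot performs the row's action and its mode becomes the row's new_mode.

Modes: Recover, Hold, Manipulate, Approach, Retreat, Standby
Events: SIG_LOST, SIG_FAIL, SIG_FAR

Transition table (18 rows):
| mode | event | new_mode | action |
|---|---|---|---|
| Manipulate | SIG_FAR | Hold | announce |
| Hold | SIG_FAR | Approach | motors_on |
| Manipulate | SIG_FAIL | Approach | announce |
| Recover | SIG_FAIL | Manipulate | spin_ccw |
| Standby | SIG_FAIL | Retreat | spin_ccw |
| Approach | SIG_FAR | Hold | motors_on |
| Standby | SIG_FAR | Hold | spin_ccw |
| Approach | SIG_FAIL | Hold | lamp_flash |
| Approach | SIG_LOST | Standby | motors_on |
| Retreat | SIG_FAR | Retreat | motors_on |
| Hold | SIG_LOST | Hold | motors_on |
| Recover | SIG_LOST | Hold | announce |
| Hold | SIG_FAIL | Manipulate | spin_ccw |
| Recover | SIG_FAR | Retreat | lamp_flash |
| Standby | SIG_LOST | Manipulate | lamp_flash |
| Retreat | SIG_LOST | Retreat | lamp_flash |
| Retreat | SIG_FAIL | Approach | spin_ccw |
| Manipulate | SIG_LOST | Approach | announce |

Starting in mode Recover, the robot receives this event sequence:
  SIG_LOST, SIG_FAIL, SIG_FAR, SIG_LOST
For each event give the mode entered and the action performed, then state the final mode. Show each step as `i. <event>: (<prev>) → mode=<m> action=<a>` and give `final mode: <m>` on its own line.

final mode: Hold

1. SIG_LOST: (Recover) → mode=Hold action=announce
2. SIG_FAIL: (Hold) → mode=Manipulate action=spin_ccw
3. SIG_FAR: (Manipulate) → mode=Hold action=announce
4. SIG_LOST: (Hold) → mode=Hold action=motors_on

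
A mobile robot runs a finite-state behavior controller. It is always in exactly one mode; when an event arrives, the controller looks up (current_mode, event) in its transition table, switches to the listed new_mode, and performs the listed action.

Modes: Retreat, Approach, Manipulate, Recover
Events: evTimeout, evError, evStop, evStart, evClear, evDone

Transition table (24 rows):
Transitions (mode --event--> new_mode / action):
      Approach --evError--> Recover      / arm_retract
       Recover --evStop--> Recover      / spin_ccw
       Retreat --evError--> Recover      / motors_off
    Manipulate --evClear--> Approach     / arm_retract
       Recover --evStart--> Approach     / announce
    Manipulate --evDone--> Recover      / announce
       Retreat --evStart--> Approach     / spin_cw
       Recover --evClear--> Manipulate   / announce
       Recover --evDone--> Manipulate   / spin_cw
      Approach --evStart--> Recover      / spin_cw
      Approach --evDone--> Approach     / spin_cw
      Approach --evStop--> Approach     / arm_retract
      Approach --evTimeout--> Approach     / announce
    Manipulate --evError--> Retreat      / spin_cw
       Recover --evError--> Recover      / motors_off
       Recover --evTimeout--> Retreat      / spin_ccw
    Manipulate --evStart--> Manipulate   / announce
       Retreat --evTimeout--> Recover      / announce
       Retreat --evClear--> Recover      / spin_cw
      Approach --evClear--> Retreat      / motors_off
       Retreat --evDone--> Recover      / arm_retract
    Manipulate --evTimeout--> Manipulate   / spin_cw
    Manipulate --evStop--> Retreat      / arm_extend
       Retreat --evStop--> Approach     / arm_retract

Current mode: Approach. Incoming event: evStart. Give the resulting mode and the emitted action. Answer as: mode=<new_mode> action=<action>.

mode=Recover action=spin_cw

current mode = Approach; filter table to that mode:
  (Approach, evError) → (Recover, arm_retract)
  (Approach, evStart) → (Recover, spin_cw)  ← event matches
  (Approach, evDone) → (Approach, spin_cw)
  (Approach, evStop) → (Approach, arm_retract)
  (Approach, evTimeout) → (Approach, announce)
  (Approach, evClear) → (Retreat, motors_off)
event = evStart selects (Recover, spin_cw)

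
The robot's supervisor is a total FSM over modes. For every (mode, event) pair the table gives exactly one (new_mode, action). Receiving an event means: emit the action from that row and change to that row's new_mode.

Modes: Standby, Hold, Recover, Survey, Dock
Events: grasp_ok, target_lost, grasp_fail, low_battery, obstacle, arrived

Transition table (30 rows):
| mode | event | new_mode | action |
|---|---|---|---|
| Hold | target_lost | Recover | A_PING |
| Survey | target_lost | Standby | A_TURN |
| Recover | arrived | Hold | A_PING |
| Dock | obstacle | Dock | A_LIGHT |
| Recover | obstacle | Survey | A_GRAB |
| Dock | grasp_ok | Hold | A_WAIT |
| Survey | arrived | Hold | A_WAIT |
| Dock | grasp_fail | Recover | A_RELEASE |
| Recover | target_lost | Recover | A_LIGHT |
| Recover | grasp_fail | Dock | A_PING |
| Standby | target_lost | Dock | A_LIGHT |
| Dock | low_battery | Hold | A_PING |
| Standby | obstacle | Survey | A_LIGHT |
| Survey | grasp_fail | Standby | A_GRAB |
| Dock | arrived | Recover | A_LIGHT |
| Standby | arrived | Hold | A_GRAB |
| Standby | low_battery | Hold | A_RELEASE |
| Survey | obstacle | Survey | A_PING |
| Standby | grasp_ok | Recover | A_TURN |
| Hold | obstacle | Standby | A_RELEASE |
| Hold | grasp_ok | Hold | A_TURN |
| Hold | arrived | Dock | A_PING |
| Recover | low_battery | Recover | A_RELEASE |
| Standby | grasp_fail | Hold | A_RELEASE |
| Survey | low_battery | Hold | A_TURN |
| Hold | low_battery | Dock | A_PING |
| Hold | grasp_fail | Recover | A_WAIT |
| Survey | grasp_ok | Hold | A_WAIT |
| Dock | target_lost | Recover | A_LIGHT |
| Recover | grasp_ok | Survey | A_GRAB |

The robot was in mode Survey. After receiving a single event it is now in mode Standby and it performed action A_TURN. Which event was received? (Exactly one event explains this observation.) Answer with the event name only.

try grasp_ok: (Survey, grasp_ok) → (Hold, A_WAIT)
try target_lost: (Survey, target_lost) → (Standby, A_TURN)  ← matches
try grasp_fail: (Survey, grasp_fail) → (Standby, A_GRAB)
try low_battery: (Survey, low_battery) → (Hold, A_TURN)
try obstacle: (Survey, obstacle) → (Survey, A_PING)
try arrived: (Survey, arrived) → (Hold, A_WAIT)

target_lost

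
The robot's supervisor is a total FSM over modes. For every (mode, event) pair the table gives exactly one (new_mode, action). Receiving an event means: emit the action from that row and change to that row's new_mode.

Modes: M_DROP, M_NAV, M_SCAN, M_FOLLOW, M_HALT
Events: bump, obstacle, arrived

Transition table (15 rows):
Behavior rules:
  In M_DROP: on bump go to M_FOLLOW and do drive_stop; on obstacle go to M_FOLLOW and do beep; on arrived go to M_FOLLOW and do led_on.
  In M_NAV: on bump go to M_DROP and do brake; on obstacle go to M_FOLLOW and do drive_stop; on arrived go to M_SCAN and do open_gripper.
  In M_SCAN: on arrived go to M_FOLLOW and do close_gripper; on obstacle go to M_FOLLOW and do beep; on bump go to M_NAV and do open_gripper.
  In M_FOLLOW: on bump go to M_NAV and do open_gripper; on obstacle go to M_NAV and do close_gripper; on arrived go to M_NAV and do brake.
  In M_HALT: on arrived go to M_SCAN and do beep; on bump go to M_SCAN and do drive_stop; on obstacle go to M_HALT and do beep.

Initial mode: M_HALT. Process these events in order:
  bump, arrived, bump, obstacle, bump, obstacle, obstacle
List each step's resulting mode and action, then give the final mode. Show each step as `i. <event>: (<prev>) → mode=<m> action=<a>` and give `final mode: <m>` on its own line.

1. bump: (M_HALT) → mode=M_SCAN action=drive_stop
2. arrived: (M_SCAN) → mode=M_FOLLOW action=close_gripper
3. bump: (M_FOLLOW) → mode=M_NAV action=open_gripper
4. obstacle: (M_NAV) → mode=M_FOLLOW action=drive_stop
5. bump: (M_FOLLOW) → mode=M_NAV action=open_gripper
6. obstacle: (M_NAV) → mode=M_FOLLOW action=drive_stop
7. obstacle: (M_FOLLOW) → mode=M_NAV action=close_gripper

final mode: M_NAV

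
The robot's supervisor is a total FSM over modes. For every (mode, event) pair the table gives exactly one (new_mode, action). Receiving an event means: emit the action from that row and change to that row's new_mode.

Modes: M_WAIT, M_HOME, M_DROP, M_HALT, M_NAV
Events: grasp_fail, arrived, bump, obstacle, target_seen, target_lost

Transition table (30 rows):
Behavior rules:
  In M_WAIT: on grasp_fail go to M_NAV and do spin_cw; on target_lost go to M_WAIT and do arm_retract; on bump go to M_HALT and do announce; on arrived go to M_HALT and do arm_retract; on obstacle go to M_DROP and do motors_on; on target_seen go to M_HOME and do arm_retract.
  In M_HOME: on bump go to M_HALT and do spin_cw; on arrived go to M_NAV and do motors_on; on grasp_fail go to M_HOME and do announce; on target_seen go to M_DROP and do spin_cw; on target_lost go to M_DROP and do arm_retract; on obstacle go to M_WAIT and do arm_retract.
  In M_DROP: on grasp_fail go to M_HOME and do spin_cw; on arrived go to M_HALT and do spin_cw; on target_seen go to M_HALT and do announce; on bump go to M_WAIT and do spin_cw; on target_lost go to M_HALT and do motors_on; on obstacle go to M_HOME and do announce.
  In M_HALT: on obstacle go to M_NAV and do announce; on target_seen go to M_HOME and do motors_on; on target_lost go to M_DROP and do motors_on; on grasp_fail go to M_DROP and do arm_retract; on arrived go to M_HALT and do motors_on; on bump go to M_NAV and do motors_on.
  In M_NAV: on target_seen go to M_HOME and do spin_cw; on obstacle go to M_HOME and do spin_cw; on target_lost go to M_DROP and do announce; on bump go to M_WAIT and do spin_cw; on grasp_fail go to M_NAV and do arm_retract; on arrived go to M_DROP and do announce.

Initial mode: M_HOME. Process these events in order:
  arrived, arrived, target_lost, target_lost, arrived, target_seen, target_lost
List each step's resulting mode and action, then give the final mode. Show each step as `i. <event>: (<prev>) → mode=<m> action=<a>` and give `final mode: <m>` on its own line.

final mode: M_DROP

1. arrived: (M_HOME) → mode=M_NAV action=motors_on
2. arrived: (M_NAV) → mode=M_DROP action=announce
3. target_lost: (M_DROP) → mode=M_HALT action=motors_on
4. target_lost: (M_HALT) → mode=M_DROP action=motors_on
5. arrived: (M_DROP) → mode=M_HALT action=spin_cw
6. target_seen: (M_HALT) → mode=M_HOME action=motors_on
7. target_lost: (M_HOME) → mode=M_DROP action=arm_retract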